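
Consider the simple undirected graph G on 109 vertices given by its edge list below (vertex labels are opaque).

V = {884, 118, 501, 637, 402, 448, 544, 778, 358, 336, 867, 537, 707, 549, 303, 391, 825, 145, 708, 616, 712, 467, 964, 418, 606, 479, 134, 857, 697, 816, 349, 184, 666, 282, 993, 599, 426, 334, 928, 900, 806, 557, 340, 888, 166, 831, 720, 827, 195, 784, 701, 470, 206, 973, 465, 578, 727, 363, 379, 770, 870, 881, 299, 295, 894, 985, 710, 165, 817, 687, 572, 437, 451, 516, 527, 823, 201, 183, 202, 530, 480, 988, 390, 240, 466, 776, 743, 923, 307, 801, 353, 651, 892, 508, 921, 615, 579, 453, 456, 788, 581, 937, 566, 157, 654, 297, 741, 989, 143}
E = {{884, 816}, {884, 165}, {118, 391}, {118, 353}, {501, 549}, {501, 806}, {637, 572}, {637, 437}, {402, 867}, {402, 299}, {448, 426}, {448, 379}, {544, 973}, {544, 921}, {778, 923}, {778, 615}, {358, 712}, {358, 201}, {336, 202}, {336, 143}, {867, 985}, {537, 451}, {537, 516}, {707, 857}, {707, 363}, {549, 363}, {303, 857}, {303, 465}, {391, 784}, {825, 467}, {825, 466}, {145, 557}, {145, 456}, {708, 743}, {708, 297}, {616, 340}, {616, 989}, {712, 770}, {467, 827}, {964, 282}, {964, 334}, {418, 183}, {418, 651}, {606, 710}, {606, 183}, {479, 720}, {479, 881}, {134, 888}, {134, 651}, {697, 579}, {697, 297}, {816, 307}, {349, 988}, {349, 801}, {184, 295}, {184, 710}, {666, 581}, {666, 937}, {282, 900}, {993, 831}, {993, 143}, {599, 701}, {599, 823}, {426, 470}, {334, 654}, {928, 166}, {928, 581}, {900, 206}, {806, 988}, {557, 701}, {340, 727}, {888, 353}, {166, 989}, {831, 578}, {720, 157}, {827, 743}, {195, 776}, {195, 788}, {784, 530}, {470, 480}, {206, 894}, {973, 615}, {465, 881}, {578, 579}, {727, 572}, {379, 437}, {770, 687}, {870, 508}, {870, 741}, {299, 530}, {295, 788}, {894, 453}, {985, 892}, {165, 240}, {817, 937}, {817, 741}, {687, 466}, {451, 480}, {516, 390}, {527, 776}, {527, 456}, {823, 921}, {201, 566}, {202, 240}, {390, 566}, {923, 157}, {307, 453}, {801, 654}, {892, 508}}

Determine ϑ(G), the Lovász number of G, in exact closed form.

Vertex 295 has 2 neighbors: 184, 788.
Vertex 453 has 2 neighbors: 894, 307.
Vertex 165 has 2 neighbors: 884, 240.
N(784) = {391, 530}, |N(784)| = 2.
Regular of degree 2 on 109 vertices: connected 2-regular on 109 ⇒ C_{109}.
Distinct eigenvalues (to 4 d.p.): [2.0, 1.9967, 1.9867, 1.9702, 1.9471, 1.9175, 1.8816, 1.8394, 1.7911, 1.7368, 1.6768, 1.6112, 1.5403, 1.4642, 1.3833, 1.2978, 1.208, 1.1141, 1.0166, 0.9157, 0.8117, 0.7051, 0.5961, 0.4851, 0.3725, 0.2587, 0.144, 0.0288, -0.0864, -0.2014, -0.3157, -0.429, -0.5408, -0.6508, -0.7587, -0.8641, -0.9665, -1.0658, -1.1615, -1.2534, -1.3411, -1.4244, -1.5029, -1.5764, -1.6447, -1.7075, -1.7647, -1.816, -1.8612, -1.9003, -1.9331, -1.9594, -1.9793, -1.9925, -1.9992].
Lovász (edge-transitive): ϑ = −109·(-2*cos(pi/109))/((2)−(-2*cos(pi/109))) = 109*cos(pi/109)/(cos(pi/109) + 1).
≈ 54.4886801 (to 7 d.p.).
Lovász sandwich 54 ≤ 109*cos(pi/109)/(cos(pi/109) + 1) ≤ 55: both strict.

109*cos(pi/109)/(cos(pi/109) + 1)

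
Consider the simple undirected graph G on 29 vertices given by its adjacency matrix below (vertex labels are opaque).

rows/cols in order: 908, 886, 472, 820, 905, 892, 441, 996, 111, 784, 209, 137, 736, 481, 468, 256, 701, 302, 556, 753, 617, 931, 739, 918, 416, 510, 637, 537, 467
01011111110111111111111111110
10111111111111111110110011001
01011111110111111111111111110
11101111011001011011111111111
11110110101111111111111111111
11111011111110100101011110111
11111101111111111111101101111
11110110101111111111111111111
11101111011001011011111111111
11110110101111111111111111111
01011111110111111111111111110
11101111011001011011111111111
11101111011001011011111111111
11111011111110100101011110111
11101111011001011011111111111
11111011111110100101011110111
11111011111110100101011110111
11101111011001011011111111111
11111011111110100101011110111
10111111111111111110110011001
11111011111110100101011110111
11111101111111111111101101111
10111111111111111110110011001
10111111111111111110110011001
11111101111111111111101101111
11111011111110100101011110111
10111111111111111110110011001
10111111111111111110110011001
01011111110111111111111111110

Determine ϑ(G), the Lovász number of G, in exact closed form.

7

N(137) = {908, 886, 472, 905, 892, 441, 996, 784, 209, 481, 256, 701, 556, 753, 617, 931, 739, 918, 416, 510, 637, 537, 467}, |N(137)| = 23.
Vertex 637 has 23 neighbors: 908, 472, 820, 905, 892, 441, 996, 111, 784, 209, 137, 736, 481, 468, 256, 701, 302, 556, 617, 931, 416, 510, 467.
Vertex 886 has 23 neighbors: 908, 472, 820, 905, 892, 441, 996, 111, 784, 209, 137, 736, 481, 468, 256, 701, 302, 556, 617, 931, 416, 510, 467.
Vertex 739 has 23 neighbors: 908, 472, 820, 905, 892, 441, 996, 111, 784, 209, 137, 736, 481, 468, 256, 701, 302, 556, 617, 931, 416, 510, 467.
Complete multipartite on [7, 6, 6, 4, 3, 3]: sandwich collapses at ϑ=7.
≈ 7.00000000 (to 8 d.p.).
7 ≤ 7 ≤ 7: collapsed.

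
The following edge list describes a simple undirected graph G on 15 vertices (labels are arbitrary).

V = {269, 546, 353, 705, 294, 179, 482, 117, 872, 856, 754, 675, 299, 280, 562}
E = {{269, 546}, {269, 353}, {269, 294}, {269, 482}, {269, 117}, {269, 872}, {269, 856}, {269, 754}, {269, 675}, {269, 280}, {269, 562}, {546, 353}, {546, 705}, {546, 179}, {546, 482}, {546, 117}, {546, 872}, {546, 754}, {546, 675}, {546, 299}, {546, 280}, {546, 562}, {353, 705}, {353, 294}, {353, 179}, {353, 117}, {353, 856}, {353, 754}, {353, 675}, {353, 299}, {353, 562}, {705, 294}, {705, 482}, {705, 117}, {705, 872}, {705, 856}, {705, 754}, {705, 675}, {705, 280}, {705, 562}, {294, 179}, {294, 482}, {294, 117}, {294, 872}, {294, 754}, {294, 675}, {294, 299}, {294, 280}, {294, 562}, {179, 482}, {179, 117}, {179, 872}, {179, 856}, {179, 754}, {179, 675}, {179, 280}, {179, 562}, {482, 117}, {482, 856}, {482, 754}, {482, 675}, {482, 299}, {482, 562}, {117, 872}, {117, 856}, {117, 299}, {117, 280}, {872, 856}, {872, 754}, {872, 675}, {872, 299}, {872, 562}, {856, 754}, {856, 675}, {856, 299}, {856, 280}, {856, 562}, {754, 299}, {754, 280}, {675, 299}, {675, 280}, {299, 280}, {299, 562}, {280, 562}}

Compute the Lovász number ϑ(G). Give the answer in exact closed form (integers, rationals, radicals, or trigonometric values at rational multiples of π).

4

deg(179) = 11; N(179) = {546, 353, 294, 482, 117, 872, 856, 754, 675, 280, 562}.
Vertex 482 has 11 neighbors: 269, 546, 705, 294, 179, 117, 856, 754, 675, 299, 562.
Vertex 280 has 11 neighbors: 269, 546, 705, 294, 179, 117, 856, 754, 675, 299, 562.
deg(562) = 11; N(562) = {269, 546, 353, 705, 294, 179, 482, 872, 856, 299, 280}.
K_{4,4,4,3} (perfect); ϑ(G) = α(G) = max{4,4,4,3} = 4.
= 4.0000… (decimal).
Check 4 ≤ 4 ≤ 4: collapsed.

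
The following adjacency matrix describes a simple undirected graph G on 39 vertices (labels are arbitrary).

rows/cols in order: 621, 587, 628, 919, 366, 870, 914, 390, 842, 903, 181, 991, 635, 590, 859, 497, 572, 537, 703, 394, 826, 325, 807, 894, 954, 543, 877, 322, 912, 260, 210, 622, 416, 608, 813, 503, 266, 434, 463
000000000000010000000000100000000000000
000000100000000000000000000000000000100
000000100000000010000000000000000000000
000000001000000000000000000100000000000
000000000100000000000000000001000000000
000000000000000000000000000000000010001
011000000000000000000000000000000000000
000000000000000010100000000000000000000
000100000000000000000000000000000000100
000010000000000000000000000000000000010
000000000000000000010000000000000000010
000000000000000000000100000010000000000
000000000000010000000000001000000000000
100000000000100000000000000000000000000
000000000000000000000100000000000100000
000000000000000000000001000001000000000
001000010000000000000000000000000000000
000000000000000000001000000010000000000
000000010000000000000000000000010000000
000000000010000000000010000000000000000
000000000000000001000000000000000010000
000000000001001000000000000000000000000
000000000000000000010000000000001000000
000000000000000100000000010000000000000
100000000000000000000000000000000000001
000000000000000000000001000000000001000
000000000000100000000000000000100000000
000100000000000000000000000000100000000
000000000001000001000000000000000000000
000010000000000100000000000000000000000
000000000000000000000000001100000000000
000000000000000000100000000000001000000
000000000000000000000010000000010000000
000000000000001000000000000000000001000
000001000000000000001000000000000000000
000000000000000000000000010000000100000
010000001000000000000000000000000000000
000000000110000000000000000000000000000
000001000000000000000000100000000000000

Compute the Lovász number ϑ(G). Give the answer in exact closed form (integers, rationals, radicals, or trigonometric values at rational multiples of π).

N(266) = {587, 842}, |N(266)| = 2.
Vertex 807 has 2 neighbors: 394, 416.
deg(325) = 2; N(325) = {991, 859}.
deg(390) = 2; N(390) = {572, 703}.
G on 39 vertices is 2-regular; connected 2-regular on 39 ⇒ C_{39}.
spec(A) ≈ [2.0, 1.9741, 1.8971, 1.7709, 1.5989, 1.3854, 1.1361, 0.8574, 0.5564, 0.2411, -0.0805, -0.4001, -0.7092, -1.0, -1.2649, -1.497, -1.6904, -1.84, -1.9419, -1.9935] (distinct, 4 d.p.).
Lovász: ϑ = −39(-2*cos(pi/39))/(2+-(-1)*2*cos(pi/39)) = 39*cos(pi/39)/(cos(pi/39) + 1).
ϑ(G) ≈ 19.4683324.
Sandwich: α(G)=19 ≤ ϑ(G)=39*cos(pi/39)/(cos(pi/39) + 1) ≤ χ(Ḡ)=20 (both strict).

39*cos(pi/39)/(cos(pi/39) + 1)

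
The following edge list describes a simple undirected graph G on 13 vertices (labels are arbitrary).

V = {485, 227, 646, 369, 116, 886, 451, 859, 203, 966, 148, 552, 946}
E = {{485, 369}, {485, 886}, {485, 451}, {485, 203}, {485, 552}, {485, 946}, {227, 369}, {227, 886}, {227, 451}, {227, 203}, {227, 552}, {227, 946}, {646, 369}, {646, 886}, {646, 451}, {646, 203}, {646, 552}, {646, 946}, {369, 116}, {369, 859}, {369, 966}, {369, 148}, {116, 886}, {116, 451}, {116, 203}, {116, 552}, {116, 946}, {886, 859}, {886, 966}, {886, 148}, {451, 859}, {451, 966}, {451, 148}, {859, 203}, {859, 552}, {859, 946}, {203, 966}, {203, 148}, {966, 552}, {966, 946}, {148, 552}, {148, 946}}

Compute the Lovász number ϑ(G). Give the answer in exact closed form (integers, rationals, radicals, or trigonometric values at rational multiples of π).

N(369) = {485, 227, 646, 116, 859, 966, 148}, |N(369)| = 7.
N(859) = {369, 886, 451, 203, 552, 946}, |N(859)| = 6.
Vertex 966 has 6 neighbors: 369, 886, 451, 203, 552, 946.
deg(886) = 7; N(886) = {485, 227, 646, 116, 859, 966, 148}.
G = K_{7,6}: α = 7 = χ(Ḡ), so ϑ = 7.
ϑ(G) ≈ 7.00000.
Check 7 ≤ 7 ≤ 7: collapsed.

7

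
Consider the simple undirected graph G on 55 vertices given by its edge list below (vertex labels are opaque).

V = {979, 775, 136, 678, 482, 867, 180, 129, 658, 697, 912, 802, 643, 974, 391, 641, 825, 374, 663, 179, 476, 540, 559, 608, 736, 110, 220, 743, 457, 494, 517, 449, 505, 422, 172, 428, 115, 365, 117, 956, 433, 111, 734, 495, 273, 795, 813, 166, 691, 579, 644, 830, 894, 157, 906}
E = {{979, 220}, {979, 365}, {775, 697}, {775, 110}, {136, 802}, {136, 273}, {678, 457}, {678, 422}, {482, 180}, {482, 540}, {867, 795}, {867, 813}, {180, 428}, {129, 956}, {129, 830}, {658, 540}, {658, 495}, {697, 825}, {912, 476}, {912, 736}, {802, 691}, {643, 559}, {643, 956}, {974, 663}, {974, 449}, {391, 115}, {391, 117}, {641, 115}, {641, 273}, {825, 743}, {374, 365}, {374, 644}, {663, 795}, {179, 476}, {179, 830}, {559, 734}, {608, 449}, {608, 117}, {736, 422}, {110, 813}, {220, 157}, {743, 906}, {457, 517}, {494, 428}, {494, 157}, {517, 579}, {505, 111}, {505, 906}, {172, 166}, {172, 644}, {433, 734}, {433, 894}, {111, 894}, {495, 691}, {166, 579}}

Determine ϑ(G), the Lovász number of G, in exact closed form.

deg(391) = 2; N(391) = {115, 117}.
Vertex 180 has 2 neighbors: 482, 428.
Vertex 795 has 2 neighbors: 867, 663.
Vertex 172 has 2 neighbors: 166, 644.
Every vertex has degree 2 (N=55); connected 2-regular on 55 ⇒ C_{55}.
The 28 distinct eigenvalues: [2.0, 1.986963, 1.948024, 1.883689, 1.794797, 1.682507, 1.548283, 1.393875, 1.221296, 1.032795, 0.83083, 0.618034, 0.397181, 0.17115, -0.057112, -0.28463, -0.508437, -0.725615, -0.933335, -1.128886, -1.309721, -1.473482, -1.618034, -1.741492, -1.842247, -1.918986, -1.970708, -1.996738].
With N=55: ϑ(G) = 55·(-(-1)*2*cos(pi/55))/(2−(-2*cos(pi/55))) = 55*cos(pi/55)/(cos(pi/55) + 1).
ϑ(G) ≈ 27.47755688.
27 ≤ 55*cos(pi/55)/(cos(pi/55) + 1) ≤ 28: both strict.

55*cos(pi/55)/(cos(pi/55) + 1)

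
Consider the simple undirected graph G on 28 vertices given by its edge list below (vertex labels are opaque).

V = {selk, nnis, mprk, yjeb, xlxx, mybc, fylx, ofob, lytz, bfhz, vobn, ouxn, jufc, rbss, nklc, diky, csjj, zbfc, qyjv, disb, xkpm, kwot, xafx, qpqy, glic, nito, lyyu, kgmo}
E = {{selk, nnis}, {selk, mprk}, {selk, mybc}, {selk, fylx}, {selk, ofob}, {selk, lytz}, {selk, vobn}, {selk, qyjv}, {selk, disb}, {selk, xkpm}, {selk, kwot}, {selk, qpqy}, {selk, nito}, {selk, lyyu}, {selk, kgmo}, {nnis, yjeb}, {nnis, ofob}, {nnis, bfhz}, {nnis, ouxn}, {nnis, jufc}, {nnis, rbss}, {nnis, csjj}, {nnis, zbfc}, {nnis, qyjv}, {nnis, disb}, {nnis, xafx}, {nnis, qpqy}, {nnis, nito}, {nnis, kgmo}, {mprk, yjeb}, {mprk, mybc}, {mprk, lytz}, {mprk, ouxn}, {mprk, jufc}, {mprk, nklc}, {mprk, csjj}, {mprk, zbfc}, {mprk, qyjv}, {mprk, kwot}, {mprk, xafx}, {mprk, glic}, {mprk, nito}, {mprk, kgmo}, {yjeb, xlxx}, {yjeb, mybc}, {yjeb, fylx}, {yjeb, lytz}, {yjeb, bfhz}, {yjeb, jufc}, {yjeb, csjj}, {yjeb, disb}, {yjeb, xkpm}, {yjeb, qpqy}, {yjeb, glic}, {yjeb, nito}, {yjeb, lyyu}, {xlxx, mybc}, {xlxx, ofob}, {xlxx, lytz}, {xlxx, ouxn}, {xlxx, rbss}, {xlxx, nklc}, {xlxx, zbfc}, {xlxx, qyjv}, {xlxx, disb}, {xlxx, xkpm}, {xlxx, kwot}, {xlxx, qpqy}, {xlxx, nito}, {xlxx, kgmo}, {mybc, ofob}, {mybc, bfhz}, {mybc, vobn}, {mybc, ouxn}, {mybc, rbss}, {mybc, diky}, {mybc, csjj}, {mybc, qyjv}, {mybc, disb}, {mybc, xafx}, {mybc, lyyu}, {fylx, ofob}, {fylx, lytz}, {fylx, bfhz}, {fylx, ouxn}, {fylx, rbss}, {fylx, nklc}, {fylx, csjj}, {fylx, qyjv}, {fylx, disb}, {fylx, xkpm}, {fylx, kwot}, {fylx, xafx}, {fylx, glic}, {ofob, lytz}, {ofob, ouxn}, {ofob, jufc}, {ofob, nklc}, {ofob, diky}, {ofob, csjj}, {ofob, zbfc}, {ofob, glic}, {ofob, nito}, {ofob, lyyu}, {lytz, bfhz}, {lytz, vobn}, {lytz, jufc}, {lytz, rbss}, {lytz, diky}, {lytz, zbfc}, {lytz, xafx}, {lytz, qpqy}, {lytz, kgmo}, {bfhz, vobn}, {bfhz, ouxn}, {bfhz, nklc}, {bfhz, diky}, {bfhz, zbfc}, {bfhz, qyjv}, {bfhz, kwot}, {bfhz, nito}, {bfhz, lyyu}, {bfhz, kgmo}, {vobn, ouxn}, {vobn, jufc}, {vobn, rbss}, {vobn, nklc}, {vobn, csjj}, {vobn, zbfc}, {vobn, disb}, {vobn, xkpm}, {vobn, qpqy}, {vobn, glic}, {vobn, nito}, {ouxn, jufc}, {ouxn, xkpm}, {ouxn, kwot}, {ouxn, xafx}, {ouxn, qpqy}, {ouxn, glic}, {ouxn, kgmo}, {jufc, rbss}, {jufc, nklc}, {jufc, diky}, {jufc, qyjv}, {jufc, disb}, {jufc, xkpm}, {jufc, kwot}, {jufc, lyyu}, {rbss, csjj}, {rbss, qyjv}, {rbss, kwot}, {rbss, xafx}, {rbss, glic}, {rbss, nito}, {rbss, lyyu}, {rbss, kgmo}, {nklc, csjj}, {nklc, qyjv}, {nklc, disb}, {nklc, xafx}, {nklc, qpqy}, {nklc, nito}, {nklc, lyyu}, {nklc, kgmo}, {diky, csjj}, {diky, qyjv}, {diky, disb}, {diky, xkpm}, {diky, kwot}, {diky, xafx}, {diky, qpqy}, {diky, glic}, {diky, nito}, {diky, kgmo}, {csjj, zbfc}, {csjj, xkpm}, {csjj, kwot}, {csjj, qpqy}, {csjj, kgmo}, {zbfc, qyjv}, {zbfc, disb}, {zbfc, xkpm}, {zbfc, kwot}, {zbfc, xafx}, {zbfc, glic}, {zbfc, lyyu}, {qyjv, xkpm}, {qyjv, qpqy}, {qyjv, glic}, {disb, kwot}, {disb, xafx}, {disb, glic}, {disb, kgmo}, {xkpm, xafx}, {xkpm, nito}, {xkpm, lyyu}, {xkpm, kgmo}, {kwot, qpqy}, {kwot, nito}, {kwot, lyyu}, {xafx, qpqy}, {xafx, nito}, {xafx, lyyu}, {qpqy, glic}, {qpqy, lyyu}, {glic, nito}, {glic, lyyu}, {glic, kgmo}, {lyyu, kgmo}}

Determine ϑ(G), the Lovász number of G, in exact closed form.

7

Vertex rbss has 15 neighbors: nnis, xlxx, mybc, fylx, lytz, vobn, jufc, csjj, qyjv, kwot, xafx, glic, nito, lyyu, kgmo.
N(mybc) = {selk, mprk, yjeb, xlxx, ofob, bfhz, vobn, ouxn, rbss, diky, csjj, qyjv, disb, xafx, lyyu}, |N(mybc)| = 15.
Vertex bfhz has 15 neighbors: nnis, yjeb, mybc, fylx, lytz, vobn, ouxn, nklc, diky, zbfc, qyjv, kwot, nito, lyyu, kgmo.
deg(yjeb) = 15; N(yjeb) = {nnis, mprk, xlxx, mybc, fylx, lytz, bfhz, jufc, csjj, disb, xkpm, qpqy, glic, nito, lyyu}.
15-regular, N=28; Kneser K(8,2) on C(8,2)=28 vertices.
A has 3 distinct eigenvalues ≈ [15.0, 1.0, -5.0].
ϑ = −N·λ_min/(λ_max−λ_min) = −28·(-5)/(15−(-5)) = 7.
ϑ(G) ≈ 7.00000.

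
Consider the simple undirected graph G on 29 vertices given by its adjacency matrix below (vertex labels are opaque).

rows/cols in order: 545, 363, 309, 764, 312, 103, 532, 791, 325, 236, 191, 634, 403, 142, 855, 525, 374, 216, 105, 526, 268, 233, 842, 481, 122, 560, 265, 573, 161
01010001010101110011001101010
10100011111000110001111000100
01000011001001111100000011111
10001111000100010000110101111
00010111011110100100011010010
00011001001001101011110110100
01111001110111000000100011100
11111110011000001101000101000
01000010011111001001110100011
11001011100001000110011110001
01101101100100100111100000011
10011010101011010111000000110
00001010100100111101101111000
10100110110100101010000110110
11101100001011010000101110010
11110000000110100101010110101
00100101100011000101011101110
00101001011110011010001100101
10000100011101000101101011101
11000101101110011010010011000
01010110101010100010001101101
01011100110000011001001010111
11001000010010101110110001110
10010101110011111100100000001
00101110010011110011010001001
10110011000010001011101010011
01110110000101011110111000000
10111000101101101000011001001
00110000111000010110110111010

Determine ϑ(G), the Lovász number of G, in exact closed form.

sqrt(29)

N(142) = {545, 309, 103, 532, 325, 236, 634, 855, 374, 105, 481, 122, 265, 573}, |N(142)| = 14.
N(325) = {363, 532, 236, 191, 634, 403, 142, 374, 526, 268, 233, 481, 573, 161}, |N(325)| = 14.
N(545) = {363, 764, 791, 236, 634, 142, 855, 525, 105, 526, 842, 481, 560, 573}, |N(545)| = 14.
deg(312) = 14; N(312) = {764, 103, 532, 791, 236, 191, 634, 403, 855, 216, 233, 842, 122, 573}.
Every vertex has degree 14 (N=29); Paley(29): SR with (k,λ,μ)=(14,6,7).
Distinct eigenvalues (to 6 d.p.): [14.0, 2.192582, -3.192582].
With N=29: ϑ(G) = 29·(-(-sqrt(29)/2 - 1/2))/(14−(-sqrt(29)/2 - 1/2)) = sqrt(29).
≈ 5.3851648 (to 7 d.p.).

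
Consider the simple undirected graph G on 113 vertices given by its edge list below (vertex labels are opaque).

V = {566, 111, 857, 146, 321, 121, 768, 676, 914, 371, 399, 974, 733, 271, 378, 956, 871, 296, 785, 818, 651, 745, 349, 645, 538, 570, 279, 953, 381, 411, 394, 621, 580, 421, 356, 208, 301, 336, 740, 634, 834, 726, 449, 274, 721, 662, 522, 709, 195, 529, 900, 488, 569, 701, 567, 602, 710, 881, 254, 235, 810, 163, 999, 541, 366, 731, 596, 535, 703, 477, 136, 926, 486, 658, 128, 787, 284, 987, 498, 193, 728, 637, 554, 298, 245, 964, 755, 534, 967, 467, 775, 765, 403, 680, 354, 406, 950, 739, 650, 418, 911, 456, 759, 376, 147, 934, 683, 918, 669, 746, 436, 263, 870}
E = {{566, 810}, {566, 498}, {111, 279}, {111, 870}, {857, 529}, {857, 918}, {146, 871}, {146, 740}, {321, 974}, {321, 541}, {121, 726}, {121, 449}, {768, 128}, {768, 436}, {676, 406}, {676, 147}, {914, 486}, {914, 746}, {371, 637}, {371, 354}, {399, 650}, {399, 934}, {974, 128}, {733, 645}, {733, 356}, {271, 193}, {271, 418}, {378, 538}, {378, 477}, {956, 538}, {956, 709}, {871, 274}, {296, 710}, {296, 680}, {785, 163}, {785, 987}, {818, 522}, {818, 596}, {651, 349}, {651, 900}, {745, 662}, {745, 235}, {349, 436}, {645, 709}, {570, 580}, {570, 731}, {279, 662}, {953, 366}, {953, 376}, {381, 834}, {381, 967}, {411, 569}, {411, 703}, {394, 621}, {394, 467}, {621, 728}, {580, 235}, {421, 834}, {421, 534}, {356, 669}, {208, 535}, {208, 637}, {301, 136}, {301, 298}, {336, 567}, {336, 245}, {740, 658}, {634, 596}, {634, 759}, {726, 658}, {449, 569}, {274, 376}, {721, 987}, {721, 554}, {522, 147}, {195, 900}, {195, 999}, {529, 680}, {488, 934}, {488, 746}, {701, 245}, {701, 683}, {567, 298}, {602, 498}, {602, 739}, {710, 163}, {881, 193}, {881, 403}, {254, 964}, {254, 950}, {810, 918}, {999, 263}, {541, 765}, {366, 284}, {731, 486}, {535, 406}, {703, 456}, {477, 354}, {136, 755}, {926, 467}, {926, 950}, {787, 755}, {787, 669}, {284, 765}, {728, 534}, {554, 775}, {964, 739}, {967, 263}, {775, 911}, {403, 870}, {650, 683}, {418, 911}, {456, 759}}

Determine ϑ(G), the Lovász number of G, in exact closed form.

113*cos(pi/113)/(cos(pi/113) + 1)

Vertex 245 has 2 neighbors: 336, 701.
Vertex 569 has 2 neighbors: 411, 449.
deg(274) = 2; N(274) = {871, 376}.
deg(456) = 2; N(456) = {703, 759}.
Regular of degree 2 on 113 vertices: a single 113-cycle (edge-transitive).
Distinct eigenvalues (to 3 d.p.): [2.0, 1.997, 1.988, 1.972, 1.951, 1.923, 1.89, 1.85, 1.805, 1.755, 1.699, 1.637, 1.571, 1.5, 1.424, 1.344, 1.259, 1.171, 1.079, 0.984, 0.886, 0.785, 0.681, 0.576, 0.468, 0.359, 0.25, 0.139, 0.028, -0.083, -0.194, -0.305, -0.414, -0.522, -0.629, -0.733, -0.835, -0.935, -1.032, -1.126, -1.216, -1.302, -1.384, -1.462, -1.536, -1.605, -1.669, -1.727, -1.781, -1.829, -1.871, -1.907, -1.938, -1.962, -1.981, -1.993, -1.999].
−113·(-2*cos(pi/113)) / ((2)−(-2*cos(pi/113))) = 113*cos(pi/113)/(cos(pi/113) + 1) = ϑ(G).
ϑ(G) ≈ 56.4890809.
α=56, χ(Ḡ)=57; ϑ=113*cos(pi/113)/(cos(pi/113) + 1) lies between (both strict).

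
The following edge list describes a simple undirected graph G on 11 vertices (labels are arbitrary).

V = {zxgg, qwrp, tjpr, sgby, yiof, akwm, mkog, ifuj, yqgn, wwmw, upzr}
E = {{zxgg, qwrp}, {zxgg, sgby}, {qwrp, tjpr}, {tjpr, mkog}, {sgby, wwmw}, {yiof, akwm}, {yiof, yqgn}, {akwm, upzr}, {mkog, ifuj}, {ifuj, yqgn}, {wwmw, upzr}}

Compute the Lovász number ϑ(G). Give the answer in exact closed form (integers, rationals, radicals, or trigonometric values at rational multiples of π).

deg(sgby) = 2; N(sgby) = {zxgg, wwmw}.
Vertex zxgg has 2 neighbors: qwrp, sgby.
Vertex upzr has 2 neighbors: akwm, wwmw.
Vertex wwmw has 2 neighbors: sgby, upzr.
G on 11 vertices is 2-regular; this is C_{11}, the 11-cycle.
The 6 distinct eigenvalues: [2.0, 1.68251, 0.83083, -0.28463, -1.30972, -1.91899].
Lovász: ϑ = −11(-2*cos(pi/11))/(2+-(-1)*2*cos(pi/11)) = 11*cos(pi/11)/(cos(pi/11) + 1).
Numerically 5.386303.
Lovász sandwich 5 ≤ 11*cos(pi/11)/(cos(pi/11) + 1) ≤ 6: both strict.

11*cos(pi/11)/(cos(pi/11) + 1)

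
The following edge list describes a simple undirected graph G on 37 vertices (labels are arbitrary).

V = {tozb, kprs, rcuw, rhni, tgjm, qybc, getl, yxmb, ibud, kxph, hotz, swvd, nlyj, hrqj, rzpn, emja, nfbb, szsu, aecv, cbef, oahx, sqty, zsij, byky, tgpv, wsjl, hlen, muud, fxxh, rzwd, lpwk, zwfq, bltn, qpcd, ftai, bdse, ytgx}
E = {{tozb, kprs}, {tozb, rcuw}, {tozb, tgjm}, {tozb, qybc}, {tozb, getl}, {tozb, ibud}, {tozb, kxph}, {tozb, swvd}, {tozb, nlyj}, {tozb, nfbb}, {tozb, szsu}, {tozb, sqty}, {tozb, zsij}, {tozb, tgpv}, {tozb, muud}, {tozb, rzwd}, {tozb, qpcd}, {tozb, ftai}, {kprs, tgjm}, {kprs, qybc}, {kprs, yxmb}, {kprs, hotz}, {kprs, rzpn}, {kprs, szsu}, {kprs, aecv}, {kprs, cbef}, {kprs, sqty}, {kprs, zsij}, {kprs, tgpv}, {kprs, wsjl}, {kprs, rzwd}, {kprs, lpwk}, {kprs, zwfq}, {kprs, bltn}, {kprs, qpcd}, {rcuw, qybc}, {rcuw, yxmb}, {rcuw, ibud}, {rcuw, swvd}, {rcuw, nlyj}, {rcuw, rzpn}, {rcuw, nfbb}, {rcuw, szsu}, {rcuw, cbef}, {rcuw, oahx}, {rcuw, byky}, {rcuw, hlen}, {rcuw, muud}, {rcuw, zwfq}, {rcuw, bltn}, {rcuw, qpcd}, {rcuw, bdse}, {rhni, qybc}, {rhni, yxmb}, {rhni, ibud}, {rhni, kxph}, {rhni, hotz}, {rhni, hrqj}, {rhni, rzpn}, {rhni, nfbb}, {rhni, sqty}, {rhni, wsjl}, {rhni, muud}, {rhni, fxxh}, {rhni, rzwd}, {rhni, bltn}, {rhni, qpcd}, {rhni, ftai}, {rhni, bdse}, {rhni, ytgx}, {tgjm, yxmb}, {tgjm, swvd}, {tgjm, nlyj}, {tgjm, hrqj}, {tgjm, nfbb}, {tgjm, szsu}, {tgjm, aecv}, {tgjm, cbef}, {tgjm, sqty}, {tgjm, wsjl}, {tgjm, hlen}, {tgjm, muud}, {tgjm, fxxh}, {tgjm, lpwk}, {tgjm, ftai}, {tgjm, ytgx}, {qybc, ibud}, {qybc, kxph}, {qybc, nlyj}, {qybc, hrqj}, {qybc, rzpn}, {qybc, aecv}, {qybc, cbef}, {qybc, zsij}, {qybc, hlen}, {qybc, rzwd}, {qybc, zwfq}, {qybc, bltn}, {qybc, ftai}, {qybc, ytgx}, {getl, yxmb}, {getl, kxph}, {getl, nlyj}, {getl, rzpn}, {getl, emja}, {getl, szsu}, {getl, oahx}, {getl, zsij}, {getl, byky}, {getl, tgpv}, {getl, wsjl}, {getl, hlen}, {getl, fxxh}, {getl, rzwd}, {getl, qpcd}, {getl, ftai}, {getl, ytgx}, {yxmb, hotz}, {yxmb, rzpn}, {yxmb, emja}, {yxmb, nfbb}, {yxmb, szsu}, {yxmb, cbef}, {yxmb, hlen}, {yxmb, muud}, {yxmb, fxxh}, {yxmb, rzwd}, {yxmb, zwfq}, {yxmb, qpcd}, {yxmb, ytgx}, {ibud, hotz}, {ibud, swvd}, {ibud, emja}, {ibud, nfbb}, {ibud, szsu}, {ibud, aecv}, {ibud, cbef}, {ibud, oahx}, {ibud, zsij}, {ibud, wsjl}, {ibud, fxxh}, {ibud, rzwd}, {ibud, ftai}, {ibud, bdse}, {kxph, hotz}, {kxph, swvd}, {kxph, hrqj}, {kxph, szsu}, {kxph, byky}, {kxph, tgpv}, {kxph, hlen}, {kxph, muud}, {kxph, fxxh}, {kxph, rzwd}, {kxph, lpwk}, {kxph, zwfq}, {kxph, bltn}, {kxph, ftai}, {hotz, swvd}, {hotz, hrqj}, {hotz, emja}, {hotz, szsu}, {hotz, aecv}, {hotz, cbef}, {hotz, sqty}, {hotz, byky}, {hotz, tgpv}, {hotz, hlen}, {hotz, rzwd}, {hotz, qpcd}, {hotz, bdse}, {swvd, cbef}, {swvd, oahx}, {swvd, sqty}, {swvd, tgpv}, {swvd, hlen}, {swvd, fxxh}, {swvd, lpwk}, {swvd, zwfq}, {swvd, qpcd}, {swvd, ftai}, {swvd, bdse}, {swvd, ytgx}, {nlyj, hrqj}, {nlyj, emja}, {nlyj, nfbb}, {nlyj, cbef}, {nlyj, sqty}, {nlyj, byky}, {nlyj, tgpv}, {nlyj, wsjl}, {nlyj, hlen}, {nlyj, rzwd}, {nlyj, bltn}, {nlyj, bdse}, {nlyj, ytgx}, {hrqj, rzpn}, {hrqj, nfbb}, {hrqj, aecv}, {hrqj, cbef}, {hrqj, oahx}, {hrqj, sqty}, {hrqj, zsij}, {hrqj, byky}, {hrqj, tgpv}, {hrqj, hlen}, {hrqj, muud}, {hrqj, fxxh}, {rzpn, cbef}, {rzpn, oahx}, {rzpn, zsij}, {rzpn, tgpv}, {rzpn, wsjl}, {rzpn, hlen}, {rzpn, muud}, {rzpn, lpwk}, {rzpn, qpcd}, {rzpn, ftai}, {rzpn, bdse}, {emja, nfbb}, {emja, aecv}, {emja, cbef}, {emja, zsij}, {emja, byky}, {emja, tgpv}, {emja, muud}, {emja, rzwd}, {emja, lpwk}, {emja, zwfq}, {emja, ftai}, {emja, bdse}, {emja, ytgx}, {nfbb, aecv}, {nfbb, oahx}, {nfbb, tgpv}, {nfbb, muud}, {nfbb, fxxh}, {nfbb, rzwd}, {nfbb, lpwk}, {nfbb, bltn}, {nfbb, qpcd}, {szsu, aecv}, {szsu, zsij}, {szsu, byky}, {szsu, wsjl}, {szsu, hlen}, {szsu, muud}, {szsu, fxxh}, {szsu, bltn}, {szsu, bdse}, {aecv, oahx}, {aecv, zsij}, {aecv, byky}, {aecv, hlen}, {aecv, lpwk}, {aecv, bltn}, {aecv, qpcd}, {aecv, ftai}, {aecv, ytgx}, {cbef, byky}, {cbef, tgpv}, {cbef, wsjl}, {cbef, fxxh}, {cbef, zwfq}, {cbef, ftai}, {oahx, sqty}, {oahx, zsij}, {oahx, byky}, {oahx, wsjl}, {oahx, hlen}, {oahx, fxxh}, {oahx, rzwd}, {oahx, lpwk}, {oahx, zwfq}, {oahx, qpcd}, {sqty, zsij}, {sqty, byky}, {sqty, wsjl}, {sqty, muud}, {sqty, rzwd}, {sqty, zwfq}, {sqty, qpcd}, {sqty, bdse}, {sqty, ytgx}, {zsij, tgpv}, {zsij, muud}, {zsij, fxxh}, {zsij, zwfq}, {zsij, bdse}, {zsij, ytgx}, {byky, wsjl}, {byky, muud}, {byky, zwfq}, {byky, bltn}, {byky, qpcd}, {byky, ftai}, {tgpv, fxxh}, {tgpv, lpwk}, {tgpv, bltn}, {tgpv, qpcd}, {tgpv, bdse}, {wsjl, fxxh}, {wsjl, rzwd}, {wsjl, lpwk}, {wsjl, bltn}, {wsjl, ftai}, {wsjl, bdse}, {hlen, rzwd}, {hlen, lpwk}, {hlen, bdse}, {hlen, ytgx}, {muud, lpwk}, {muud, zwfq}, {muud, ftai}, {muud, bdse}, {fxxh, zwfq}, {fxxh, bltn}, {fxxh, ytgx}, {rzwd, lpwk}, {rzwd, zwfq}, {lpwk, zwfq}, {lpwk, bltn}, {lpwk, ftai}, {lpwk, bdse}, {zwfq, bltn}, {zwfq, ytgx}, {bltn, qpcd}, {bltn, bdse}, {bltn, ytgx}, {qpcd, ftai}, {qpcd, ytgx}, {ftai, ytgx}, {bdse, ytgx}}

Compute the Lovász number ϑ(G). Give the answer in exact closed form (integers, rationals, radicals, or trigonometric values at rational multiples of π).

N(byky) = {rcuw, getl, kxph, hotz, nlyj, hrqj, emja, szsu, aecv, cbef, oahx, sqty, wsjl, muud, zwfq, bltn, qpcd, ftai}, |N(byky)| = 18.
N(tgpv) = {tozb, kprs, getl, kxph, hotz, swvd, nlyj, hrqj, rzpn, emja, nfbb, cbef, zsij, fxxh, lpwk, bltn, qpcd, bdse}, |N(tgpv)| = 18.
N(aecv) = {kprs, tgjm, qybc, ibud, hotz, hrqj, emja, nfbb, szsu, oahx, zsij, byky, hlen, lpwk, bltn, qpcd, ftai, ytgx}, |N(aecv)| = 18.
deg(tgjm) = 18; N(tgjm) = {tozb, kprs, yxmb, swvd, nlyj, hrqj, nfbb, szsu, aecv, cbef, sqty, wsjl, hlen, muud, fxxh, lpwk, ftai, ytgx}.
G on 37 vertices is 18-regular; SR(37,18,8,9) — a Paley graph.
A has 3 distinct eigenvalues ≈ [18.0, 2.5414, -3.5414].
Lovász (edge-transitive): ϑ = −37·(-sqrt(37)/2 - 1/2)/((18)−(-sqrt(37)/2 - 1/2)) = sqrt(37).
Numerically 6.08276253.

sqrt(37)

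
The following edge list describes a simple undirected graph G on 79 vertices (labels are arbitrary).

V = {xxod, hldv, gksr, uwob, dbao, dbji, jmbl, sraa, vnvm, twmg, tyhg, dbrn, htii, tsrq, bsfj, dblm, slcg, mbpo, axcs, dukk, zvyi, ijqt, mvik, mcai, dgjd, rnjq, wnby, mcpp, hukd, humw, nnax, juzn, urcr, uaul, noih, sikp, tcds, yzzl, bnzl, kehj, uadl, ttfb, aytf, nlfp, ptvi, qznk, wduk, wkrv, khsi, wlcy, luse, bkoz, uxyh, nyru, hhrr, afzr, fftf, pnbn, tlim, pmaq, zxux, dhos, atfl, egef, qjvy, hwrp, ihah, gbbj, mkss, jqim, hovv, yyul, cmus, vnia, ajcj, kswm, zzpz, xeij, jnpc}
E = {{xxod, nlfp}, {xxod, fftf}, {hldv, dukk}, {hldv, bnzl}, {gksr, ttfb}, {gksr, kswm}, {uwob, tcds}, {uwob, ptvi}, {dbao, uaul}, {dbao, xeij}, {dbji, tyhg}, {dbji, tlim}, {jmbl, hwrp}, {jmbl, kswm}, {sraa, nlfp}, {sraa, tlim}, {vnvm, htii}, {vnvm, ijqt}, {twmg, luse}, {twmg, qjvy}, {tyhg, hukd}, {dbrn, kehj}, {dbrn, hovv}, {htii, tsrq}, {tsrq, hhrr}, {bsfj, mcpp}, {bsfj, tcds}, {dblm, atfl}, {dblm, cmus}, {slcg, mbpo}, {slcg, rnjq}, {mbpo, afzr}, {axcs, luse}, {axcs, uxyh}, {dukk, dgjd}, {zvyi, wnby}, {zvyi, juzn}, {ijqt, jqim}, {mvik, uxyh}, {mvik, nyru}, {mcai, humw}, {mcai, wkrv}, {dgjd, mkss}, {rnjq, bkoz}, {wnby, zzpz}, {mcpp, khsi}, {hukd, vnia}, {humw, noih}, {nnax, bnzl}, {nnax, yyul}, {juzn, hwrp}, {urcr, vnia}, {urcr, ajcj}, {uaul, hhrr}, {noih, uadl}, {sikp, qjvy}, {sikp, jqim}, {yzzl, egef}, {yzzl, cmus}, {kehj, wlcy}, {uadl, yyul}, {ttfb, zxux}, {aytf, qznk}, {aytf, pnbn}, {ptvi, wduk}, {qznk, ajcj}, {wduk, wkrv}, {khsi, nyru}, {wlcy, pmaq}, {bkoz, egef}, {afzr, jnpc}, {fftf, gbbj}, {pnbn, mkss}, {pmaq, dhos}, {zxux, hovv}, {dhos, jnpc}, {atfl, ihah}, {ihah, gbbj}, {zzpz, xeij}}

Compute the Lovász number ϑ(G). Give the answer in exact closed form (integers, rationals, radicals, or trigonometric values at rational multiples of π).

79*cos(pi/79)/(cos(pi/79) + 1)

deg(egef) = 2; N(egef) = {yzzl, bkoz}.
Vertex vnia has 2 neighbors: hukd, urcr.
deg(sraa) = 2; N(sraa) = {nlfp, tlim}.
Vertex nlfp has 2 neighbors: xxod, sraa.
deg(v) = 2 for all v (|V|=79); connected 2-regular on 79 ⇒ C_{79}.
The 40 distinct eigenvalues: [2.0, 1.994, 1.975, 1.943, 1.9, 1.844, 1.777, 1.698, 1.609, 1.509, 1.4, 1.282, 1.156, 1.023, 0.883, 0.738, 0.588, 0.434, 0.277, 0.119, -0.04, -0.199, -0.356, -0.511, -0.663, -0.811, -0.954, -1.09, -1.22, -1.342, -1.456, -1.56, -1.655, -1.739, -1.812, -1.873, -1.923, -1.961, -1.986, -1.998].
With N=79: ϑ(G) = 79·(-(-1)*2*cos(pi/79))/(2−(-2*cos(pi/79))) = 79*cos(pi/79)/(cos(pi/79) + 1).
≈ 39.4844 (to 4 d.p.).
Sandwich: α(G)=39 ≤ ϑ(G)=79*cos(pi/79)/(cos(pi/79) + 1) ≤ χ(Ḡ)=40 (both strict).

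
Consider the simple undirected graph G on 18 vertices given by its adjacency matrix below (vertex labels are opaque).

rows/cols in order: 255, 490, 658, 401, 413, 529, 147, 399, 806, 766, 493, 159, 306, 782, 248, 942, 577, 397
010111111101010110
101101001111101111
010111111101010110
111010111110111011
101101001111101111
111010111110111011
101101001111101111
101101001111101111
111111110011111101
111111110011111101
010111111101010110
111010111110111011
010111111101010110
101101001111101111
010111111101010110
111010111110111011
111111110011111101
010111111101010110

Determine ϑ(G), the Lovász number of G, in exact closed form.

Vertex 766 has 15 neighbors: 255, 490, 658, 401, 413, 529, 147, 399, 493, 159, 306, 782, 248, 942, 397.
N(577) = {255, 490, 658, 401, 413, 529, 147, 399, 493, 159, 306, 782, 248, 942, 397}, |N(577)| = 15.
Vertex 159 has 14 neighbors: 255, 490, 658, 413, 147, 399, 806, 766, 493, 306, 782, 248, 577, 397.
N(806) = {255, 490, 658, 401, 413, 529, 147, 399, 493, 159, 306, 782, 248, 942, 397}, |N(806)| = 15.
G = K_{6,5,4,3}: α = 6 = χ(Ḡ), so ϑ = 6.
ϑ(G) ≈ 6.00000.
Check 6 ≤ 6 ≤ 6: collapsed.

6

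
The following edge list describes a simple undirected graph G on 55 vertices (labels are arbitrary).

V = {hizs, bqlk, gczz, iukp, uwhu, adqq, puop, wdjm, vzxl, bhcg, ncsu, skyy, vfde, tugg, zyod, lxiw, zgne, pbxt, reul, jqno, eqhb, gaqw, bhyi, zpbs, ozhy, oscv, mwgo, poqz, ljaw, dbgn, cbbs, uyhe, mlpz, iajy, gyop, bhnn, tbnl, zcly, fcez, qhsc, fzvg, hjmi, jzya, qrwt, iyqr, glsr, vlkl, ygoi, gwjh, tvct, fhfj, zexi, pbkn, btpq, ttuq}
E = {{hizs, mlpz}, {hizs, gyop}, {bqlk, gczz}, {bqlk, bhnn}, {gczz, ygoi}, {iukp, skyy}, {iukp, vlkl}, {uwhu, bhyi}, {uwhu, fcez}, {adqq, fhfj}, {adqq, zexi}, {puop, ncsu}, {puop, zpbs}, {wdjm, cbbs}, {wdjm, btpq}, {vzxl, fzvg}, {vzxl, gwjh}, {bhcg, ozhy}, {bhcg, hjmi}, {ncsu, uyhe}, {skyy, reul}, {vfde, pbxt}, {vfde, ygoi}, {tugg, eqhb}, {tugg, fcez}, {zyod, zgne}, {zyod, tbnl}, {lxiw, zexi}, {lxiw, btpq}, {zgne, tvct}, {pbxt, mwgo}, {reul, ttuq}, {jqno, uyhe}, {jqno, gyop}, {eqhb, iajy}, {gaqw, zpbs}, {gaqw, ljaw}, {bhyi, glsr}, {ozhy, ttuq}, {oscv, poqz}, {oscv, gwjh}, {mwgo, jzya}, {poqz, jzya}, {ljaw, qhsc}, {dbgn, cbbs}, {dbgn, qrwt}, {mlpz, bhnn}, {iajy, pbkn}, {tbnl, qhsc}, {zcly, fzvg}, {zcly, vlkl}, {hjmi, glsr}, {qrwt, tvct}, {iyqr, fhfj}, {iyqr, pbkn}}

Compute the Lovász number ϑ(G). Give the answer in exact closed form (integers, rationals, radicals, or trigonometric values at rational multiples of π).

N(dbgn) = {cbbs, qrwt}, |N(dbgn)| = 2.
N(pbxt) = {vfde, mwgo}, |N(pbxt)| = 2.
Vertex adqq has 2 neighbors: fhfj, zexi.
N(bhyi) = {uwhu, glsr}, |N(bhyi)| = 2.
Regular of degree 2 on 55 vertices: a single 55-cycle (edge-transitive).
A has 28 distinct eigenvalues ≈ [2.0, 1.98696, 1.94802, 1.88369, 1.7948, 1.68251, 1.54828, 1.39388, 1.2213, 1.03279, 0.83083, 0.61803, 0.39718, 0.17115, -0.05711, -0.28463, -0.50844, -0.72562, -0.93333, -1.12889, -1.30972, -1.47348, -1.61803, -1.74149, -1.84225, -1.91899, -1.97071, -1.99674].
λ_max=2, λ_min=-2*cos(pi/55); ϑ = −55·λ_min/(λ_max−λ_min) = 55*cos(pi/55)/(cos(pi/55) + 1).
= 27.4776… (decimal).
Sandwich: α(G)=27 ≤ ϑ(G)=55*cos(pi/55)/(cos(pi/55) + 1) ≤ χ(Ḡ)=28 (both strict).

55*cos(pi/55)/(cos(pi/55) + 1)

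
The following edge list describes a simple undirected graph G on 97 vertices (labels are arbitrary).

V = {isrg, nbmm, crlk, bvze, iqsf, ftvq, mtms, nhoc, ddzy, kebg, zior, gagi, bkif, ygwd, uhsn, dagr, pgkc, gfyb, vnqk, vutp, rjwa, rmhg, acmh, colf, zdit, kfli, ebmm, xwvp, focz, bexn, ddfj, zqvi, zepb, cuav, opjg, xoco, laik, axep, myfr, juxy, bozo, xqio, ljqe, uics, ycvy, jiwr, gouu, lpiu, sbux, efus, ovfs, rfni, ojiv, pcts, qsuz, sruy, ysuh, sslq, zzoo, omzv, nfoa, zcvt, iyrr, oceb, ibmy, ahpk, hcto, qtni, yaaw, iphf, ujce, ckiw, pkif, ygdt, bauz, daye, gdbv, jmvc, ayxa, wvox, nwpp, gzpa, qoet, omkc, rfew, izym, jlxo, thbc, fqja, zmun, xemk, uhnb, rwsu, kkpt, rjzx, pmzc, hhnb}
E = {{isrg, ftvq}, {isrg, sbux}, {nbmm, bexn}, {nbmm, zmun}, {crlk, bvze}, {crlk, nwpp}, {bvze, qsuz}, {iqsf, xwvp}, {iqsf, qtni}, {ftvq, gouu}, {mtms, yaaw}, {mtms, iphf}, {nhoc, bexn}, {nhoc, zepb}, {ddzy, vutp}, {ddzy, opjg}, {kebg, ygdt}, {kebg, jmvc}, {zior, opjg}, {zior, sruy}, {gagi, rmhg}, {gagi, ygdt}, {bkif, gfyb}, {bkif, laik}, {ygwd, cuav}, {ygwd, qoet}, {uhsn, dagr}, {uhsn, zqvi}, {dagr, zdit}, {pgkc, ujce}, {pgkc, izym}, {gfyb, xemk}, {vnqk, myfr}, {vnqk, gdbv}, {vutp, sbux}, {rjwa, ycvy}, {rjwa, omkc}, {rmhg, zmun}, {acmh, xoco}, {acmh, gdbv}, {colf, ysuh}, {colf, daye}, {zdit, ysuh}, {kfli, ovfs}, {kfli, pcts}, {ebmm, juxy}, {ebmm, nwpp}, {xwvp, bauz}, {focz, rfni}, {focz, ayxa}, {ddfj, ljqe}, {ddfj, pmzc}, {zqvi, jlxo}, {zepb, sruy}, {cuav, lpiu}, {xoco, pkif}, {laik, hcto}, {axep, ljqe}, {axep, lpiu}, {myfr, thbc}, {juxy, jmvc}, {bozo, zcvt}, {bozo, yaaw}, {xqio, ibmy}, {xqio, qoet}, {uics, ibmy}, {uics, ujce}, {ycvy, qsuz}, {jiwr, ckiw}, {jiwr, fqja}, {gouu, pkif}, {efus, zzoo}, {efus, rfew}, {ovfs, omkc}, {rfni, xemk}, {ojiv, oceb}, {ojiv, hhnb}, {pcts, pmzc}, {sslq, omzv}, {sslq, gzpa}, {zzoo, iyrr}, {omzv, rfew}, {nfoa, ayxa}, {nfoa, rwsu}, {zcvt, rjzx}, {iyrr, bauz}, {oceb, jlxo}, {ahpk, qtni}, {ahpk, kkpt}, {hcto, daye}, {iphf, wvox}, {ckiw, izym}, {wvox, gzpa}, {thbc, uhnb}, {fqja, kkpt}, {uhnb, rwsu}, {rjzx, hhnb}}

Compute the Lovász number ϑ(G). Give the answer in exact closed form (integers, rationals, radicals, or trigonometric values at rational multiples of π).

97*cos(pi/97)/(cos(pi/97) + 1)

deg(opjg) = 2; N(opjg) = {ddzy, zior}.
Vertex ckiw has 2 neighbors: jiwr, izym.
Vertex pcts has 2 neighbors: kfli, pmzc.
deg(acmh) = 2; N(acmh) = {xoco, gdbv}.
G on 97 vertices is 2-regular; this is C_{97}, the 97-cycle.
spec(A) ≈ [2.0, 1.9958, 1.9832, 1.9624, 1.9332, 1.896, 1.8508, 1.7979, 1.7374, 1.6697, 1.5949, 1.5134, 1.4256, 1.3318, 1.2325, 1.1279, 1.0186, 0.9051, 0.7878, 0.6671, 0.5437, 0.4179, 0.2905, 0.1618, 0.0324, -0.0971, -0.2262, -0.3544, -0.481, -0.6057, -0.7278, -0.8469, -0.9624, -1.0738, -1.1808, -1.2828, -1.3794, -1.4703, -1.555, -1.6331, -1.7044, -1.7686, -1.8253, -1.8744, -1.9156, -1.9488, -1.9738, -1.9906, -1.999] (distinct, 4 d.p.).
With N=97: ϑ(G) = 97·(-(-1)*2*cos(pi/97))/(2−(-2*cos(pi/97))) = 97*cos(pi/97)/(cos(pi/97) + 1).
≈ 48.487279 (to 6 d.p.).
Lovász sandwich 48 ≤ 97*cos(pi/97)/(cos(pi/97) + 1) ≤ 49: both strict.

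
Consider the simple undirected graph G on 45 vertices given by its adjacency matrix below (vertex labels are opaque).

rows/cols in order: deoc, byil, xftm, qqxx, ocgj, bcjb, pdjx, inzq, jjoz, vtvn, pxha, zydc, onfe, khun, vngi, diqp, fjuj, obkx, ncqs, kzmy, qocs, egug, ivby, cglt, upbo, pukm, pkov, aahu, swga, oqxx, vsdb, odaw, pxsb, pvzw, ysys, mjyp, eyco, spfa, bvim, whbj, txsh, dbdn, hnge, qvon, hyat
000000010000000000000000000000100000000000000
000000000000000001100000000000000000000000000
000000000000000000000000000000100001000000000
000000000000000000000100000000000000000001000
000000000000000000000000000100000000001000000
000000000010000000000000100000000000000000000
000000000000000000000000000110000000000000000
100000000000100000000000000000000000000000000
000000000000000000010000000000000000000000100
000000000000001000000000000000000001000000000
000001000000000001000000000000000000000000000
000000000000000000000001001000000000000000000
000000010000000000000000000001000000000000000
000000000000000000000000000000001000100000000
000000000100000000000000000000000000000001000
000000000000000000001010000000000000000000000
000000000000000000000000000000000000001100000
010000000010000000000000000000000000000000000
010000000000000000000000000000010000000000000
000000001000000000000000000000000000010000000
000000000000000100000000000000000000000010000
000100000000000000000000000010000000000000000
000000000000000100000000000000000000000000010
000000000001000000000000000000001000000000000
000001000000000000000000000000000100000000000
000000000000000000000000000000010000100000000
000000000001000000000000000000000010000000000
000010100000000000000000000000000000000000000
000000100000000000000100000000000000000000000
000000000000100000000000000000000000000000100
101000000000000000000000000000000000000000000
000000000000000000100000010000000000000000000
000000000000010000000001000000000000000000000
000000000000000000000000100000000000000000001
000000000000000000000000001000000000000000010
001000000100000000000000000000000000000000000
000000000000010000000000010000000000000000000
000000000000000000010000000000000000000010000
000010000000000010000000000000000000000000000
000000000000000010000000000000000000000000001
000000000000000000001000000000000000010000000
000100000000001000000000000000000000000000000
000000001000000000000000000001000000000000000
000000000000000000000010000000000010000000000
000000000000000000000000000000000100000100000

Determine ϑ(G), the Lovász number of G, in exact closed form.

Vertex khun has 2 neighbors: pxsb, eyco.
N(diqp) = {qocs, ivby}, |N(diqp)| = 2.
deg(cglt) = 2; N(cglt) = {zydc, pxsb}.
N(zydc) = {cglt, pkov}, |N(zydc)| = 2.
2-regular, N=45; connected 2-regular on 45 ⇒ C_{45}.
Distinct eigenvalues (to 3 d.p.): [2.0, 1.981, 1.923, 1.827, 1.696, 1.532, 1.338, 1.118, 0.877, 0.618, 0.347, 0.07, -0.209, -0.484, -0.749, -1.0, -1.231, -1.439, -1.618, -1.766, -1.879, -1.956, -1.995].
Lovász (edge-transitive): ϑ = −45·(-2*cos(pi/45))/((2)−(-2*cos(pi/45))) = 45*cos(pi/45)/(cos(pi/45) + 1).
≈ 22.472562 (to 6 d.p.).
Lovász sandwich 22 ≤ 45*cos(pi/45)/(cos(pi/45) + 1) ≤ 23: both strict.

45*cos(pi/45)/(cos(pi/45) + 1)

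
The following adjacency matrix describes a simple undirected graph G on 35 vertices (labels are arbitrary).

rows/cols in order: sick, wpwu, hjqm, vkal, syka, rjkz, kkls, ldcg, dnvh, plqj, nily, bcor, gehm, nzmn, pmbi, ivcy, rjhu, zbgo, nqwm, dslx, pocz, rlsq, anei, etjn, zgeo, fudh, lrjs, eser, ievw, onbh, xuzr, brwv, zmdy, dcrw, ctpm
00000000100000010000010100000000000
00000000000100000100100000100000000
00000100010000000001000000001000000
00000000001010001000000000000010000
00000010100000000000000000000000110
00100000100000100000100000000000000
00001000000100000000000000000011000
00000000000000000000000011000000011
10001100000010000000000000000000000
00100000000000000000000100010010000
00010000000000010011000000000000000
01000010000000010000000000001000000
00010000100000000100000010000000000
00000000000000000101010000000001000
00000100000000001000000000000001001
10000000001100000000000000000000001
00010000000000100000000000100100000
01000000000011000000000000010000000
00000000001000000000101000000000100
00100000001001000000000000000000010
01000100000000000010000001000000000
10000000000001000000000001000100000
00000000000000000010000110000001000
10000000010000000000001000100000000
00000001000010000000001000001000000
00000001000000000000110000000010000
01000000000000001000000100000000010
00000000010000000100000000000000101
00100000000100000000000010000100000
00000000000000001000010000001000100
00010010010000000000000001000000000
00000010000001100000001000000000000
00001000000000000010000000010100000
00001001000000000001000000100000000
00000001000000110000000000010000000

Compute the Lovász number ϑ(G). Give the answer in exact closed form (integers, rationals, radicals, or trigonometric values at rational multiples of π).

Vertex kkls has 4 neighbors: syka, bcor, xuzr, brwv.
Vertex plqj has 4 neighbors: hjqm, etjn, eser, xuzr.
deg(fudh) = 4; N(fudh) = {ldcg, pocz, rlsq, xuzr}.
N(zbgo) = {wpwu, gehm, nzmn, eser}, |N(zbgo)| = 4.
G on 35 vertices is 4-regular; Kneser-type, 3-subsets of [7].
A has 4 distinct eigenvalues ≈ [4.0, 2.0, -1.0, -3.0].
Lovász: ϑ = −35(-3)/(4+-1*(-3)) = 15.
= 15.00000000… (decimal).

15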